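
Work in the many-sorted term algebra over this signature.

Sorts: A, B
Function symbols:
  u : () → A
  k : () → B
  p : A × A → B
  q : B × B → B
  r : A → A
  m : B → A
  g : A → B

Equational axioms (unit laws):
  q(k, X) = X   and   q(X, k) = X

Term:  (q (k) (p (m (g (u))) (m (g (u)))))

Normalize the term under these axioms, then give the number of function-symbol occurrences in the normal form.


1. (q (k) (p (m (g (u))) (m (g (u)))))  →  (p (m (g (u))) (m (g (u))))
normal form: (p (m (g (u))) (m (g (u))))

size = 7


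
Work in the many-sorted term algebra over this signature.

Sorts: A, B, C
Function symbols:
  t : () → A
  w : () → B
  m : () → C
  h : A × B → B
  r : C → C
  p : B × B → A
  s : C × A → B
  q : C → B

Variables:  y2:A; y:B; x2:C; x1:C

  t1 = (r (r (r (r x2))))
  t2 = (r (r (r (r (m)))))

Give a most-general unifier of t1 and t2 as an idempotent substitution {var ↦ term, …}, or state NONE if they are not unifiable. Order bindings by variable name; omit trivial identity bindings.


{x2 ↦ (m)}


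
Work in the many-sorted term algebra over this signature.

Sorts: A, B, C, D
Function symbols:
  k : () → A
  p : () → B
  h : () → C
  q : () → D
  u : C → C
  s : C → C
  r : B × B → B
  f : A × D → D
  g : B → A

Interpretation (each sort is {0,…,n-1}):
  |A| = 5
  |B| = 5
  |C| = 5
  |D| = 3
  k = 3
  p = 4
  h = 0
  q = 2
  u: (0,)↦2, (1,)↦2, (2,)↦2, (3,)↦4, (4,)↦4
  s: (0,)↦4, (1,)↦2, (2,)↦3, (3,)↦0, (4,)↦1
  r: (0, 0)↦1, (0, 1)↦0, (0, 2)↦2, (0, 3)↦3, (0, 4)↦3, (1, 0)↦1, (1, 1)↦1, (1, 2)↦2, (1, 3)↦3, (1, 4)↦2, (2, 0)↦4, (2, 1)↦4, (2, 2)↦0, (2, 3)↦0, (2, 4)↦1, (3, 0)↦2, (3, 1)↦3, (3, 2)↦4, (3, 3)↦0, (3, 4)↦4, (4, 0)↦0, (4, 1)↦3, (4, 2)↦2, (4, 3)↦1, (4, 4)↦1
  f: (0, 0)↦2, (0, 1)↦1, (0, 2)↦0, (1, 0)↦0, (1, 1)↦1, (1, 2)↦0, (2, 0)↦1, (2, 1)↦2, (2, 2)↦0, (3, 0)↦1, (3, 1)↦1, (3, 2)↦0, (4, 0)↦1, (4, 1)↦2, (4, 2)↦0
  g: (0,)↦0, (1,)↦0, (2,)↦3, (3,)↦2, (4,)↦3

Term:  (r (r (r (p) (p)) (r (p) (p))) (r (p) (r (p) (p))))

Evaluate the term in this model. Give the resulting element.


  p = 4
  p = 4
  (r (p) (p)) = r(4, 4) = 1
  p = 4
  p = 4
  (r (p) (p)) = r(4, 4) = 1
  (r (r (p) (p)) (r (p) (p))) = r(1, 1) = 1
  p = 4
  p = 4
  p = 4
  (r (p) (p)) = r(4, 4) = 1
  (r (p) (r (p) (p))) = r(4, 1) = 3
  (r (r (r (p) (p)) (r (p) (p))) (r (p) (r (p) (p)))) = r(1, 3) = 3

value = 3


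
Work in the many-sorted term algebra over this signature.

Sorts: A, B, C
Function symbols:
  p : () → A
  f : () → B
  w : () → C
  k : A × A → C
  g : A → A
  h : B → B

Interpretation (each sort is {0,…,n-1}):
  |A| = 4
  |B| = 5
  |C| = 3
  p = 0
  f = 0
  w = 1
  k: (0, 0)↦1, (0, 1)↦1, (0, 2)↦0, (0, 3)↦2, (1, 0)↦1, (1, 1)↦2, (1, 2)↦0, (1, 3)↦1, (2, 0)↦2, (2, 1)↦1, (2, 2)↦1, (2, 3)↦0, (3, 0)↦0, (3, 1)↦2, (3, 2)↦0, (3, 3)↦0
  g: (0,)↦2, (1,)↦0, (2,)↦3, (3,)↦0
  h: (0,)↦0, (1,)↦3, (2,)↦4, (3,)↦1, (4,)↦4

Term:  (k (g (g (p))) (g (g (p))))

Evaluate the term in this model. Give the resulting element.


value = 0

  p = 0
  (g (p)) = g(0,) = 2
  (g (g (p))) = g(2,) = 3
  p = 0
  (g (p)) = g(0,) = 2
  (g (g (p))) = g(2,) = 3
  (k (g (g (p))) (g (g (p)))) = k(3, 3) = 0


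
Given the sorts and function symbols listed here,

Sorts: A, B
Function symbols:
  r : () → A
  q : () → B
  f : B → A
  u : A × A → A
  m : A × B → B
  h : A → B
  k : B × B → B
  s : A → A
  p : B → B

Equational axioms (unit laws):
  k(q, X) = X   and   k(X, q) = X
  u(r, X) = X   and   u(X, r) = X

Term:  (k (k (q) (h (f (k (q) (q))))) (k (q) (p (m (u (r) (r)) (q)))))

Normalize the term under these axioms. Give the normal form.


normal form = (k (h (f (q))) (p (m (r) (q))))

1. (k (k (q) (h (f (k (q) (q))))) (k (q) (p (m (u (r) (r)) (q)))))  →  (k (h (f (k (q) (q)))) (k (q) (p (m (u (r) (r)) (q)))))
2. (k (h (f (k (q) (q)))) (k (q) (p (m (u (r) (r)) (q)))))  →  (k (h (f (q))) (k (q) (p (m (u (r) (r)) (q)))))
3. (k (h (f (q))) (k (q) (p (m (u (r) (r)) (q)))))  →  (k (h (f (q))) (p (m (u (r) (r)) (q))))
4. (k (h (f (q))) (p (m (u (r) (r)) (q))))  →  (k (h (f (q))) (p (m (r) (q))))


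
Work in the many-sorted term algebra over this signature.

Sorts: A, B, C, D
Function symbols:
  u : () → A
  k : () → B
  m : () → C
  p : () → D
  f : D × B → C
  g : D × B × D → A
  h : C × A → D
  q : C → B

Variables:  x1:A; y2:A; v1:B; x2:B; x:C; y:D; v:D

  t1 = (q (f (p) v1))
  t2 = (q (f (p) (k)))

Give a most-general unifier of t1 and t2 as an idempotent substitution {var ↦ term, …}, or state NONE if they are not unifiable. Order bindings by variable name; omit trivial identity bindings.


{v1 ↦ (k)}


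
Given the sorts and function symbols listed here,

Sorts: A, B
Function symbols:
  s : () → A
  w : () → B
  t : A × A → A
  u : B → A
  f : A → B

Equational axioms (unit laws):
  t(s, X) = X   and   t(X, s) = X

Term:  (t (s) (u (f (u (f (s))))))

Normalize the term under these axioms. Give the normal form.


normal form = (u (f (u (f (s)))))

1. (t (s) (u (f (u (f (s))))))  →  (u (f (u (f (s)))))


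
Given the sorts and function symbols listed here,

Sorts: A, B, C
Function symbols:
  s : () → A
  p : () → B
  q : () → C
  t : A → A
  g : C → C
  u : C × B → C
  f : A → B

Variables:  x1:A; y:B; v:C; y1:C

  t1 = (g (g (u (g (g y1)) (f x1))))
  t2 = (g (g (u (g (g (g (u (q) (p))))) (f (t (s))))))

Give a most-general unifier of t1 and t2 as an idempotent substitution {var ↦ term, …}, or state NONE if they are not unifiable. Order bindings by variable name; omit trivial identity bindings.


{x1 ↦ (t (s)), y1 ↦ (g (u (q) (p)))}


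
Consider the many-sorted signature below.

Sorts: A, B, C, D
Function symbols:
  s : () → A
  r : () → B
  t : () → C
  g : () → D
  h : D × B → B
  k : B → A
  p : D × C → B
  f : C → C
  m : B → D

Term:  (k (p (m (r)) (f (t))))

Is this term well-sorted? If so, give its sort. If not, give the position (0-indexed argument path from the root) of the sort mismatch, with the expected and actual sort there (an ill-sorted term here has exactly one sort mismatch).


well-sorted; sort = A

      (r) : B
    (m (r)) : D
      (t) : C
    (f (t)) : C
  (p (m (r)) (f (t))) : B
(k (p (m (r)) (f (t)))) : A


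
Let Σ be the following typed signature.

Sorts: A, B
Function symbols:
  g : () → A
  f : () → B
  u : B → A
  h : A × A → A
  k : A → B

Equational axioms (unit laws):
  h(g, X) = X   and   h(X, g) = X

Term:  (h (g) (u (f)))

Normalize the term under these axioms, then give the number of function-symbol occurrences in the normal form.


1. (h (g) (u (f)))  →  (u (f))
normal form: (u (f))

size = 2


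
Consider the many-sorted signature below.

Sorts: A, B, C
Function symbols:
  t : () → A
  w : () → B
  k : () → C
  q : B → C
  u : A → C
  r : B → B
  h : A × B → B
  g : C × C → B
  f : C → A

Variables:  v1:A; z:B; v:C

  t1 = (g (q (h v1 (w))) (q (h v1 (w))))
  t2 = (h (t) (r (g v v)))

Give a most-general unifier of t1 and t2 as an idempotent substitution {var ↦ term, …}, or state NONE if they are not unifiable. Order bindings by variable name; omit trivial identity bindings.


head clash or occurs-check failure — not unifiable

NONE (not unifiable)


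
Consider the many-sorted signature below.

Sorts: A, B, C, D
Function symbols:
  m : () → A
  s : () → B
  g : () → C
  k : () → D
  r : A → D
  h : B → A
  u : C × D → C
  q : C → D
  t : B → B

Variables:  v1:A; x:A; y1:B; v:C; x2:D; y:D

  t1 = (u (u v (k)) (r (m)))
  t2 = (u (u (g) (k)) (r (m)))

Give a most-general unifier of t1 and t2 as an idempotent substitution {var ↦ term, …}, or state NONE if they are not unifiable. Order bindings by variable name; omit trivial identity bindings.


{v ↦ (g)}


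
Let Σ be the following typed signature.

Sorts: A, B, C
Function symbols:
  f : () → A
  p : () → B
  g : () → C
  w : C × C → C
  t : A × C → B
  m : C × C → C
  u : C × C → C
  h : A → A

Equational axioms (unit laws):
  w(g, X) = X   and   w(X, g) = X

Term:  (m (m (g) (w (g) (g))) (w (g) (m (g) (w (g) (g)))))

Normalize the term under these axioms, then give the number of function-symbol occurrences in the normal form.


1. (m (m (g) (w (g) (g))) (w (g) (m (g) (w (g) (g)))))  →  (m (m (g) (g)) (w (g) (m (g) (w (g) (g)))))
2. (m (m (g) (g)) (w (g) (m (g) (w (g) (g)))))  →  (m (m (g) (g)) (m (g) (w (g) (g))))
3. (m (m (g) (g)) (m (g) (w (g) (g))))  →  (m (m (g) (g)) (m (g) (g)))
normal form: (m (m (g) (g)) (m (g) (g)))

size = 7


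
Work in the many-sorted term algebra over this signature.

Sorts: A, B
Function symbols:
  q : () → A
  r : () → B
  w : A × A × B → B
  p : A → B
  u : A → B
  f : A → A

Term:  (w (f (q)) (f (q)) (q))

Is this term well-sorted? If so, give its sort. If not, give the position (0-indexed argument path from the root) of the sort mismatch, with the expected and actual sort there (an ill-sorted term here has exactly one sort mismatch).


ill-sorted at position [2]: expected B, got A

    (q) : A
  (f (q)) : A
    (q) : A
  (f (q)) : A
  (q) : A
(w (f (q)) (f (q)) (q)) : ✗ arg 2 at [2] has sort A, expected B


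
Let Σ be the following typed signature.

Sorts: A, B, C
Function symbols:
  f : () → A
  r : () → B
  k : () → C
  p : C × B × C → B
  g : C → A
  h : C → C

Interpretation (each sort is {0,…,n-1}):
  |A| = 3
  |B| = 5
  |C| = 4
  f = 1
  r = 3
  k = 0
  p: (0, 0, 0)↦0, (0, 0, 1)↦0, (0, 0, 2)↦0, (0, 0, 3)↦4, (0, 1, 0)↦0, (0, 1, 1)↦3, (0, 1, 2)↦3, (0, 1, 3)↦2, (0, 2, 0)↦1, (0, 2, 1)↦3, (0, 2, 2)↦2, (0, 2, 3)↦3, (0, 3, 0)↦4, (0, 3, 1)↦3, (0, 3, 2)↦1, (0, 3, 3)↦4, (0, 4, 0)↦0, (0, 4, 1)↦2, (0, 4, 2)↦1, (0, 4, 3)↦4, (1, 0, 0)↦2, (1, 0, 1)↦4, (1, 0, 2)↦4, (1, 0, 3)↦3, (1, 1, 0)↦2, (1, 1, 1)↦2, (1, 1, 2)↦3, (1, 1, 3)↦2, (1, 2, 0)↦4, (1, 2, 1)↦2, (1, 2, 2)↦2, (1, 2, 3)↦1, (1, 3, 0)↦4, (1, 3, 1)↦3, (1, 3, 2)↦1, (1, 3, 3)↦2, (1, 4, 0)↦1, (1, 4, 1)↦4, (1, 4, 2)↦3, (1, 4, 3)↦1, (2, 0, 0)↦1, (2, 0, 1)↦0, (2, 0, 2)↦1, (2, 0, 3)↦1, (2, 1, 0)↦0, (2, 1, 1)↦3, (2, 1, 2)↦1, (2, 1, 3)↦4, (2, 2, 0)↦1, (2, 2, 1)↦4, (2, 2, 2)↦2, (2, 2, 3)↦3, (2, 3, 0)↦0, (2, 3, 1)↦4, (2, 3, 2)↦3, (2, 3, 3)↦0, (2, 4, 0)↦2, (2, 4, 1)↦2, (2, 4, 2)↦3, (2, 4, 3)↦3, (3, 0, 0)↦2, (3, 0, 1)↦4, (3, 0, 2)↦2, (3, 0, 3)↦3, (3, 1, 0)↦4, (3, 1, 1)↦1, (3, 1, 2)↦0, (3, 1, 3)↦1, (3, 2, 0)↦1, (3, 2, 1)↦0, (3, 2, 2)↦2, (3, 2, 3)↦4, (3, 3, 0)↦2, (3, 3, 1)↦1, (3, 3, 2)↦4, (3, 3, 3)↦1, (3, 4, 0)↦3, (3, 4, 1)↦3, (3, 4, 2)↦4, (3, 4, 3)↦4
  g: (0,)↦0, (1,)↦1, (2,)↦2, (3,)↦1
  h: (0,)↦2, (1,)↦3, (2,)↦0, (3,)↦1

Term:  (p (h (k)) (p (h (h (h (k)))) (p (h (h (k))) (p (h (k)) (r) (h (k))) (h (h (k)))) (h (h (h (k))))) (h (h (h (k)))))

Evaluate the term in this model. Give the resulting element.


  k = 0
  (h (k)) = h(0,) = 2
  k = 0
  (h (k)) = h(0,) = 2
  (h (h (k))) = h(2,) = 0
  (h (h (h (k)))) = h(0,) = 2
  k = 0
  (h (k)) = h(0,) = 2
  (h (h (k))) = h(2,) = 0
  k = 0
  (h (k)) = h(0,) = 2
  r = 3
  k = 0
  (h (k)) = h(0,) = 2
  (p (h (k)) (r) (h (k))) = p(2, 3, 2) = 3
  k = 0
  (h (k)) = h(0,) = 2
  (h (h (k))) = h(2,) = 0
  (p (h (h (k))) (p (h (k)) (r) (h (k))) (h (h (k)))) = p(0, 3, 0) = 4
  k = 0
  (h (k)) = h(0,) = 2
  (h (h (k))) = h(2,) = 0
  (h (h (h (k)))) = h(0,) = 2
  (p (h (h (h (k)))) (p (h (h (k))) (p (h (k)) (r) (h (k))) (h (h (k)))) (h (h (h (k))))) = p(2, 4, 2) = 3
  k = 0
  (h (k)) = h(0,) = 2
  (h (h (k))) = h(2,) = 0
  (h (h (h (k)))) = h(0,) = 2
  (p (h (k)) (p (h (h (h (k)))) (p (h (h (k))) (p (h (k)) (r) (h (k))) (h (h (k)))) (h (h (h (k))))) (h (h (h (k))))) = p(2, 3, 2) = 3

value = 3


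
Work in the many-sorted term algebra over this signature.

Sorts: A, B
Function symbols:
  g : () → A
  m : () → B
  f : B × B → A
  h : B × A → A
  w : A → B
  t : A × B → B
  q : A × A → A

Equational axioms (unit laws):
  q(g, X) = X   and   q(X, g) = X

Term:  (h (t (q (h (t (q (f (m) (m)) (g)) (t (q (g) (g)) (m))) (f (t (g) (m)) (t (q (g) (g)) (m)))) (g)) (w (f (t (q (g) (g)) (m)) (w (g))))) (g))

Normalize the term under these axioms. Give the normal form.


normal form = (h (t (h (t (f (m) (m)) (t (g) (m))) (f (t (g) (m)) (t (g) (m)))) (w (f (t (g) (m)) (w (g))))) (g))

1. (h (t (q (h (t (q (f (m) (m)) (g)) (t (q (g) (g)) (m))) (f (t (g) (m)) (t (q (g) (g)) (m)))) (g)) (w (f (t (q (g) (g)) (m)) (w (g))))) (g))  →  (h (t (h (t (q (f (m) (m)) (g)) (t (q (g) (g)) (m))) (f (t (g) (m)) (t (q (g) (g)) (m)))) (w (f (t (q (g) (g)) (m)) (w (g))))) (g))
2. (h (t (h (t (q (f (m) (m)) (g)) (t (q (g) (g)) (m))) (f (t (g) (m)) (t (q (g) (g)) (m)))) (w (f (t (q (g) (g)) (m)) (w (g))))) (g))  →  (h (t (h (t (f (m) (m)) (t (q (g) (g)) (m))) (f (t (g) (m)) (t (q (g) (g)) (m)))) (w (f (t (q (g) (g)) (m)) (w (g))))) (g))
3. (h (t (h (t (f (m) (m)) (t (q (g) (g)) (m))) (f (t (g) (m)) (t (q (g) (g)) (m)))) (w (f (t (q (g) (g)) (m)) (w (g))))) (g))  →  (h (t (h (t (f (m) (m)) (t (g) (m))) (f (t (g) (m)) (t (q (g) (g)) (m)))) (w (f (t (q (g) (g)) (m)) (w (g))))) (g))
4. (h (t (h (t (f (m) (m)) (t (g) (m))) (f (t (g) (m)) (t (q (g) (g)) (m)))) (w (f (t (q (g) (g)) (m)) (w (g))))) (g))  →  (h (t (h (t (f (m) (m)) (t (g) (m))) (f (t (g) (m)) (t (g) (m)))) (w (f (t (q (g) (g)) (m)) (w (g))))) (g))
5. (h (t (h (t (f (m) (m)) (t (g) (m))) (f (t (g) (m)) (t (g) (m)))) (w (f (t (q (g) (g)) (m)) (w (g))))) (g))  →  (h (t (h (t (f (m) (m)) (t (g) (m))) (f (t (g) (m)) (t (g) (m)))) (w (f (t (g) (m)) (w (g))))) (g))


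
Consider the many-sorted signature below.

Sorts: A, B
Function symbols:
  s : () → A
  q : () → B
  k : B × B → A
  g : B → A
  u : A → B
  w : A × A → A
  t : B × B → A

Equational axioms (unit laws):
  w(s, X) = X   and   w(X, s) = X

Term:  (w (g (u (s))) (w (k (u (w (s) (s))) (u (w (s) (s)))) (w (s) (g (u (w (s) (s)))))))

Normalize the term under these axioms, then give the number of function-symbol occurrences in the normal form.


size = 13

1. (w (g (u (s))) (w (k (u (w (s) (s))) (u (w (s) (s)))) (w (s) (g (u (w (s) (s)))))))  →  (w (g (u (s))) (w (k (u (s)) (u (w (s) (s)))) (w (s) (g (u (w (s) (s)))))))
2. (w (g (u (s))) (w (k (u (s)) (u (w (s) (s)))) (w (s) (g (u (w (s) (s)))))))  →  (w (g (u (s))) (w (k (u (s)) (u (s))) (w (s) (g (u (w (s) (s)))))))
3. (w (g (u (s))) (w (k (u (s)) (u (s))) (w (s) (g (u (w (s) (s)))))))  →  (w (g (u (s))) (w (k (u (s)) (u (s))) (g (u (w (s) (s))))))
4. (w (g (u (s))) (w (k (u (s)) (u (s))) (g (u (w (s) (s))))))  →  (w (g (u (s))) (w (k (u (s)) (u (s))) (g (u (s)))))
normal form: (w (g (u (s))) (w (k (u (s)) (u (s))) (g (u (s)))))


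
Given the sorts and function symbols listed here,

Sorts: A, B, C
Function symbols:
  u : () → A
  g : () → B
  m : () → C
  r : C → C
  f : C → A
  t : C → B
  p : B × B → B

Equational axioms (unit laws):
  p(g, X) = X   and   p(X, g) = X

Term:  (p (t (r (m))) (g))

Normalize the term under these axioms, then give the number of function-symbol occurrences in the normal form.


1. (p (t (r (m))) (g))  →  (t (r (m)))
normal form: (t (r (m)))

size = 3


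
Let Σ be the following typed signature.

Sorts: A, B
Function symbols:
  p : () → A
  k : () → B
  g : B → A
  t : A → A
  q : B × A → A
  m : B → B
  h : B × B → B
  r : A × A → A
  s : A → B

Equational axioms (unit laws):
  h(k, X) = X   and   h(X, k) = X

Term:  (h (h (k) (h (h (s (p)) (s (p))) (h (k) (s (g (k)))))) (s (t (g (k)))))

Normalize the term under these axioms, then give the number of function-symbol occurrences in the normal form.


1. (h (h (k) (h (h (s (p)) (s (p))) (h (k) (s (g (k)))))) (s (t (g (k)))))  →  (h (h (h (s (p)) (s (p))) (h (k) (s (g (k))))) (s (t (g (k)))))
2. (h (h (h (s (p)) (s (p))) (h (k) (s (g (k))))) (s (t (g (k)))))  →  (h (h (h (s (p)) (s (p))) (s (g (k)))) (s (t (g (k)))))
normal form: (h (h (h (s (p)) (s (p))) (s (g (k)))) (s (t (g (k)))))

size = 14


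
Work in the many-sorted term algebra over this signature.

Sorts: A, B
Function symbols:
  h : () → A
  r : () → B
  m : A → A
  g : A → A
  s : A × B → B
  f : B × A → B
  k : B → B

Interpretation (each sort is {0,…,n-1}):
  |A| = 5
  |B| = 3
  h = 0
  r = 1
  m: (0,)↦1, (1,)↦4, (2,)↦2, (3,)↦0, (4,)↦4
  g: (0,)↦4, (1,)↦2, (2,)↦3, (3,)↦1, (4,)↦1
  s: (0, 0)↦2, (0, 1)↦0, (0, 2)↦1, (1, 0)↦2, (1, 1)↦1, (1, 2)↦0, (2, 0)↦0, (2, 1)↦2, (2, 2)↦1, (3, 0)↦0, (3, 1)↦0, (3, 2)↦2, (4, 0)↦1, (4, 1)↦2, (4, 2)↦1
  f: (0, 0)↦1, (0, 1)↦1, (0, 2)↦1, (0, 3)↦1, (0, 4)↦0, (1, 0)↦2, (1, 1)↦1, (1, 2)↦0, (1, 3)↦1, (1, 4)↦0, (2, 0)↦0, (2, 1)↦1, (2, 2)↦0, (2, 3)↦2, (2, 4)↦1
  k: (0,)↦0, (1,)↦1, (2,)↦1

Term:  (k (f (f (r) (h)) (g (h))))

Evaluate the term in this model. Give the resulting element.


  r = 1
  h = 0
  (f (r) (h)) = f(1, 0) = 2
  h = 0
  (g (h)) = g(0,) = 4
  (f (f (r) (h)) (g (h))) = f(2, 4) = 1
  (k (f (f (r) (h)) (g (h)))) = k(1,) = 1

value = 1


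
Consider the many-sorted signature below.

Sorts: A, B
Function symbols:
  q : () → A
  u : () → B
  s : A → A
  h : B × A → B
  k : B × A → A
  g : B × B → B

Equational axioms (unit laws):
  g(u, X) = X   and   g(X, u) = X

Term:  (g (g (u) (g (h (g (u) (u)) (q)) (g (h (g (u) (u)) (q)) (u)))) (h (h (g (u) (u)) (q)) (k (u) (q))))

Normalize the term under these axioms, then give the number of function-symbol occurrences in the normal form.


size = 15

1. (g (g (u) (g (h (g (u) (u)) (q)) (g (h (g (u) (u)) (q)) (u)))) (h (h (g (u) (u)) (q)) (k (u) (q))))  →  (g (g (h (g (u) (u)) (q)) (g (h (g (u) (u)) (q)) (u))) (h (h (g (u) (u)) (q)) (k (u) (q))))
2. (g (g (h (g (u) (u)) (q)) (g (h (g (u) (u)) (q)) (u))) (h (h (g (u) (u)) (q)) (k (u) (q))))  →  (g (g (h (u) (q)) (g (h (g (u) (u)) (q)) (u))) (h (h (g (u) (u)) (q)) (k (u) (q))))
3. (g (g (h (u) (q)) (g (h (g (u) (u)) (q)) (u))) (h (h (g (u) (u)) (q)) (k (u) (q))))  →  (g (g (h (u) (q)) (h (g (u) (u)) (q))) (h (h (g (u) (u)) (q)) (k (u) (q))))
4. (g (g (h (u) (q)) (h (g (u) (u)) (q))) (h (h (g (u) (u)) (q)) (k (u) (q))))  →  (g (g (h (u) (q)) (h (u) (q))) (h (h (g (u) (u)) (q)) (k (u) (q))))
5. (g (g (h (u) (q)) (h (u) (q))) (h (h (g (u) (u)) (q)) (k (u) (q))))  →  (g (g (h (u) (q)) (h (u) (q))) (h (h (u) (q)) (k (u) (q))))
normal form: (g (g (h (u) (q)) (h (u) (q))) (h (h (u) (q)) (k (u) (q))))


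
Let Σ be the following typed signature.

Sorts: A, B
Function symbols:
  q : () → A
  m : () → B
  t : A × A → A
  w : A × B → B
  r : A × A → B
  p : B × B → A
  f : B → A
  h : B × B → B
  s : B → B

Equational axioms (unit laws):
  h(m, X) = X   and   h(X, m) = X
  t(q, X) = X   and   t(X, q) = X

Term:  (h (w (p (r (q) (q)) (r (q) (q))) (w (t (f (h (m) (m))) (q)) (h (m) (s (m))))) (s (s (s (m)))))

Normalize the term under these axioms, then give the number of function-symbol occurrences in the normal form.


1. (h (w (p (r (q) (q)) (r (q) (q))) (w (t (f (h (m) (m))) (q)) (h (m) (s (m))))) (s (s (s (m)))))  →  (h (w (p (r (q) (q)) (r (q) (q))) (w (f (h (m) (m))) (h (m) (s (m))))) (s (s (s (m)))))
2. (h (w (p (r (q) (q)) (r (q) (q))) (w (f (h (m) (m))) (h (m) (s (m))))) (s (s (s (m)))))  →  (h (w (p (r (q) (q)) (r (q) (q))) (w (f (m)) (h (m) (s (m))))) (s (s (s (m)))))
3. (h (w (p (r (q) (q)) (r (q) (q))) (w (f (m)) (h (m) (s (m))))) (s (s (s (m)))))  →  (h (w (p (r (q) (q)) (r (q) (q))) (w (f (m)) (s (m)))) (s (s (s (m)))))
normal form: (h (w (p (r (q) (q)) (r (q) (q))) (w (f (m)) (s (m)))) (s (s (s (m)))))

size = 18


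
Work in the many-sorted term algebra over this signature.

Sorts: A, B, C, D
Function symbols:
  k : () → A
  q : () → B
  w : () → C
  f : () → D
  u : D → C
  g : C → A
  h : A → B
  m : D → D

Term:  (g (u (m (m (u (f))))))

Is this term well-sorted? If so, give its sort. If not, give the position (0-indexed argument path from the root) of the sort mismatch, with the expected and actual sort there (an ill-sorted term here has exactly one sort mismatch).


ill-sorted at position [0, 0, 0, 0]: expected D, got C

          (f) : D
        (u (f)) : C
      (m (u (f))) : ✗ arg 0 at [0, 0, 0, 0] has sort C, expected D


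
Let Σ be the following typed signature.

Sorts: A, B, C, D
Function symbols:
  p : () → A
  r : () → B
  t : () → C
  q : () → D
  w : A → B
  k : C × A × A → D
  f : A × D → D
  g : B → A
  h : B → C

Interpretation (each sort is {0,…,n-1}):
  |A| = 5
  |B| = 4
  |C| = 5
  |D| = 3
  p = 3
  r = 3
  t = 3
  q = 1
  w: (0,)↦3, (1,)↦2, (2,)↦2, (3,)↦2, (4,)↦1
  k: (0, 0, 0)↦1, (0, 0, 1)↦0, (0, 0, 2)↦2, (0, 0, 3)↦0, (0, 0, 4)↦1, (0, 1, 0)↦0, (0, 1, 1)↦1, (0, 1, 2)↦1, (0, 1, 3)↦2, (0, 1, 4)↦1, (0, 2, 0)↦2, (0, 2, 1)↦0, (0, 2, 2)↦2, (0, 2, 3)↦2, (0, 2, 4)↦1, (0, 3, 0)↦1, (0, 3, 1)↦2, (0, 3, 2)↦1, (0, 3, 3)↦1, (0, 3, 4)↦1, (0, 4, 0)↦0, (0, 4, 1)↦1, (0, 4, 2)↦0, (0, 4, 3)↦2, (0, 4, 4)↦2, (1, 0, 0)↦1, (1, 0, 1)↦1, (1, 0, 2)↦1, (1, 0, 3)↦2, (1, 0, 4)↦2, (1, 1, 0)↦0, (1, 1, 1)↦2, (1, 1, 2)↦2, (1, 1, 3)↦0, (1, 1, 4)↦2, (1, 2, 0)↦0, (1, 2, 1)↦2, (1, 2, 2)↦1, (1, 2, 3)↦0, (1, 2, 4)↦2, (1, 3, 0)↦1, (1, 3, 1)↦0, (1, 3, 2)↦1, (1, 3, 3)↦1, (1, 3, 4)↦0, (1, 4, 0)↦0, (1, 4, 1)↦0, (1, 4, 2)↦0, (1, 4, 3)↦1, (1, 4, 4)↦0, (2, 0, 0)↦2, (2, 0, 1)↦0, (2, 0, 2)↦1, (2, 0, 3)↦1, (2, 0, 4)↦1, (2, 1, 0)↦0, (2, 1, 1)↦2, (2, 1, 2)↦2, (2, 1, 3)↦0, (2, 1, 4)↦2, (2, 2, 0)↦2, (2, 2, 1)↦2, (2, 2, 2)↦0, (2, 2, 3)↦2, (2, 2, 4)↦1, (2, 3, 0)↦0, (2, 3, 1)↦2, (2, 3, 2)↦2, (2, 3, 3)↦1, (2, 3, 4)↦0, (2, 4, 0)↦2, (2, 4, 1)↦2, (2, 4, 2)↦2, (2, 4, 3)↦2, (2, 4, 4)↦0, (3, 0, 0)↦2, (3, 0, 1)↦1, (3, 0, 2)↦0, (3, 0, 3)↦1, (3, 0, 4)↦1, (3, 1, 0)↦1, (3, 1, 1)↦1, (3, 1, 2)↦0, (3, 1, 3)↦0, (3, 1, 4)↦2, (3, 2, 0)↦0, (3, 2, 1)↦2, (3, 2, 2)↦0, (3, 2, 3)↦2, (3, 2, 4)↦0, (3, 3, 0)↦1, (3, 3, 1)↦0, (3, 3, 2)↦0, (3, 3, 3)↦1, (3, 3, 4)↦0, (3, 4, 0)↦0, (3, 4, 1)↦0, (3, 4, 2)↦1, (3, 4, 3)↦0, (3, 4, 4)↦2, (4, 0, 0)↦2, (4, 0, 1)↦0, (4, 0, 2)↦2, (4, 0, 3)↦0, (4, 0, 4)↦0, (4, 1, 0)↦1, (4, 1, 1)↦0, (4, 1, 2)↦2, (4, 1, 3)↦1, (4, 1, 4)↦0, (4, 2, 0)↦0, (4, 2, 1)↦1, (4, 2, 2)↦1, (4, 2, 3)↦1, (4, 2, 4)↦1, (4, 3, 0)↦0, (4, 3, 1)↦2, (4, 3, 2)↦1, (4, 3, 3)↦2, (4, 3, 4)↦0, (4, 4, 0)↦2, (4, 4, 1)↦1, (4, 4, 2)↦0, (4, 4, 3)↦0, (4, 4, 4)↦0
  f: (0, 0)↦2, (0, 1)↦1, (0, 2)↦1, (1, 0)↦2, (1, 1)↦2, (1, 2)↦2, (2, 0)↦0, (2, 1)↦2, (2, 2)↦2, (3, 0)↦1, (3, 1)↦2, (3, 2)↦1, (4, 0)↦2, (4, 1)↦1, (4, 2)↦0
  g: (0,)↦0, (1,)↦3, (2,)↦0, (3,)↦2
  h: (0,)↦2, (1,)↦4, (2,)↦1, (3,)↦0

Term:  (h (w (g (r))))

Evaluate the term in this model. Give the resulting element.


value = 1

  r = 3
  (g (r)) = g(3,) = 2
  (w (g (r))) = w(2,) = 2
  (h (w (g (r)))) = h(2,) = 1


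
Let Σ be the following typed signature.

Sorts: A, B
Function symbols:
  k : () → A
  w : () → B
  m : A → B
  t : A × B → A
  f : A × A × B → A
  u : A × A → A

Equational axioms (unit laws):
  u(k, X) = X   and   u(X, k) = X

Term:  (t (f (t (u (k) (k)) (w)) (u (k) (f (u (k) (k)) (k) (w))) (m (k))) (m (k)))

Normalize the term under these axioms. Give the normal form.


normal form = (t (f (t (k) (w)) (f (k) (k) (w)) (m (k))) (m (k)))

1. (t (f (t (u (k) (k)) (w)) (u (k) (f (u (k) (k)) (k) (w))) (m (k))) (m (k)))  →  (t (f (t (k) (w)) (u (k) (f (u (k) (k)) (k) (w))) (m (k))) (m (k)))
2. (t (f (t (k) (w)) (u (k) (f (u (k) (k)) (k) (w))) (m (k))) (m (k)))  →  (t (f (t (k) (w)) (f (u (k) (k)) (k) (w)) (m (k))) (m (k)))
3. (t (f (t (k) (w)) (f (u (k) (k)) (k) (w)) (m (k))) (m (k)))  →  (t (f (t (k) (w)) (f (k) (k) (w)) (m (k))) (m (k)))


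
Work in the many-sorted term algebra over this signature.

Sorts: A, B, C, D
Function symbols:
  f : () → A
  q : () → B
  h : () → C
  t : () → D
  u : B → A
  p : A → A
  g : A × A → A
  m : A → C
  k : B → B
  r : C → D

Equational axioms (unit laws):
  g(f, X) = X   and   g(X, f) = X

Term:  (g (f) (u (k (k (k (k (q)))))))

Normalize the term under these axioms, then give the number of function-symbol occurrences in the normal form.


1. (g (f) (u (k (k (k (k (q)))))))  →  (u (k (k (k (k (q))))))
normal form: (u (k (k (k (k (q))))))

size = 6


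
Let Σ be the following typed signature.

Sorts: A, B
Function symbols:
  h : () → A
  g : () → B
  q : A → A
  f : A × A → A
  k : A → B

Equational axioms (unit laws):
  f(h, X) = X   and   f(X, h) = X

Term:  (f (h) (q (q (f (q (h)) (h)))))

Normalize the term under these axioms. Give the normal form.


normal form = (q (q (q (h))))

1. (f (h) (q (q (f (q (h)) (h)))))  →  (q (q (f (q (h)) (h))))
2. (q (q (f (q (h)) (h))))  →  (q (q (q (h))))


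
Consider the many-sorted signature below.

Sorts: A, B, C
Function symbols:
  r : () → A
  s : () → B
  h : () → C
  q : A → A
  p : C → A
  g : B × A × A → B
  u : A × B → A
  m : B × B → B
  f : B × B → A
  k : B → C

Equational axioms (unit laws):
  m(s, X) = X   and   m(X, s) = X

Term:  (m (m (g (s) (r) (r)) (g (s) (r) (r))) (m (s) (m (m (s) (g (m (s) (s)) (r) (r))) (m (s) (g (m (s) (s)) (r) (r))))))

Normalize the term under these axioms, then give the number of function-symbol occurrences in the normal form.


1. (m (m (g (s) (r) (r)) (g (s) (r) (r))) (m (s) (m (m (s) (g (m (s) (s)) (r) (r))) (m (s) (g (m (s) (s)) (r) (r))))))  →  (m (m (g (s) (r) (r)) (g (s) (r) (r))) (m (m (s) (g (m (s) (s)) (r) (r))) (m (s) (g (m (s) (s)) (r) (r)))))
2. (m (m (g (s) (r) (r)) (g (s) (r) (r))) (m (m (s) (g (m (s) (s)) (r) (r))) (m (s) (g (m (s) (s)) (r) (r)))))  →  (m (m (g (s) (r) (r)) (g (s) (r) (r))) (m (g (m (s) (s)) (r) (r)) (m (s) (g (m (s) (s)) (r) (r)))))
3. (m (m (g (s) (r) (r)) (g (s) (r) (r))) (m (g (m (s) (s)) (r) (r)) (m (s) (g (m (s) (s)) (r) (r)))))  →  (m (m (g (s) (r) (r)) (g (s) (r) (r))) (m (g (s) (r) (r)) (m (s) (g (m (s) (s)) (r) (r)))))
4. (m (m (g (s) (r) (r)) (g (s) (r) (r))) (m (g (s) (r) (r)) (m (s) (g (m (s) (s)) (r) (r)))))  →  (m (m (g (s) (r) (r)) (g (s) (r) (r))) (m (g (s) (r) (r)) (g (m (s) (s)) (r) (r))))
5. (m (m (g (s) (r) (r)) (g (s) (r) (r))) (m (g (s) (r) (r)) (g (m (s) (s)) (r) (r))))  →  (m (m (g (s) (r) (r)) (g (s) (r) (r))) (m (g (s) (r) (r)) (g (s) (r) (r))))
normal form: (m (m (g (s) (r) (r)) (g (s) (r) (r))) (m (g (s) (r) (r)) (g (s) (r) (r))))

size = 19


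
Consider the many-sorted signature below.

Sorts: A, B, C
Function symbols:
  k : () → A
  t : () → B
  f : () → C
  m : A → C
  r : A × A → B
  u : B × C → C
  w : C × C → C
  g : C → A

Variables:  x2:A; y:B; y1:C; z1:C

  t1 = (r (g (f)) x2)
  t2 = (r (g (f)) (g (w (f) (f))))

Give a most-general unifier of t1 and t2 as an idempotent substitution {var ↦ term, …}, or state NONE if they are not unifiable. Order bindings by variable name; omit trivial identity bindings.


{x2 ↦ (g (w (f) (f)))}


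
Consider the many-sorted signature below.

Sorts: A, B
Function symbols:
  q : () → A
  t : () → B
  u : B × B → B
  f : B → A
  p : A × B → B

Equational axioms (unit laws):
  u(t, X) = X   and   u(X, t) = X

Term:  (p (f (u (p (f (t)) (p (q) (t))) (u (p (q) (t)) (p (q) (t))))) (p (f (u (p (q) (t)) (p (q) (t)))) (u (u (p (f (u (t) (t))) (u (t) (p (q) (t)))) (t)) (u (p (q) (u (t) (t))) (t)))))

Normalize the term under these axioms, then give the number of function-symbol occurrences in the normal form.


size = 35

1. (p (f (u (p (f (t)) (p (q) (t))) (u (p (q) (t)) (p (q) (t))))) (p (f (u (p (q) (t)) (p (q) (t)))) (u (u (p (f (u (t) (t))) (u (t) (p (q) (t)))) (t)) (u (p (q) (u (t) (t))) (t)))))  →  (p (f (u (p (f (t)) (p (q) (t))) (u (p (q) (t)) (p (q) (t))))) (p (f (u (p (q) (t)) (p (q) (t)))) (u (p (f (u (t) (t))) (u (t) (p (q) (t)))) (u (p (q) (u (t) (t))) (t)))))
2. (p (f (u (p (f (t)) (p (q) (t))) (u (p (q) (t)) (p (q) (t))))) (p (f (u (p (q) (t)) (p (q) (t)))) (u (p (f (u (t) (t))) (u (t) (p (q) (t)))) (u (p (q) (u (t) (t))) (t)))))  →  (p (f (u (p (f (t)) (p (q) (t))) (u (p (q) (t)) (p (q) (t))))) (p (f (u (p (q) (t)) (p (q) (t)))) (u (p (f (t)) (u (t) (p (q) (t)))) (u (p (q) (u (t) (t))) (t)))))
3. (p (f (u (p (f (t)) (p (q) (t))) (u (p (q) (t)) (p (q) (t))))) (p (f (u (p (q) (t)) (p (q) (t)))) (u (p (f (t)) (u (t) (p (q) (t)))) (u (p (q) (u (t) (t))) (t)))))  →  (p (f (u (p (f (t)) (p (q) (t))) (u (p (q) (t)) (p (q) (t))))) (p (f (u (p (q) (t)) (p (q) (t)))) (u (p (f (t)) (p (q) (t))) (u (p (q) (u (t) (t))) (t)))))
4. (p (f (u (p (f (t)) (p (q) (t))) (u (p (q) (t)) (p (q) (t))))) (p (f (u (p (q) (t)) (p (q) (t)))) (u (p (f (t)) (p (q) (t))) (u (p (q) (u (t) (t))) (t)))))  →  (p (f (u (p (f (t)) (p (q) (t))) (u (p (q) (t)) (p (q) (t))))) (p (f (u (p (q) (t)) (p (q) (t)))) (u (p (f (t)) (p (q) (t))) (p (q) (u (t) (t))))))
5. (p (f (u (p (f (t)) (p (q) (t))) (u (p (q) (t)) (p (q) (t))))) (p (f (u (p (q) (t)) (p (q) (t)))) (u (p (f (t)) (p (q) (t))) (p (q) (u (t) (t))))))  →  (p (f (u (p (f (t)) (p (q) (t))) (u (p (q) (t)) (p (q) (t))))) (p (f (u (p (q) (t)) (p (q) (t)))) (u (p (f (t)) (p (q) (t))) (p (q) (t)))))
normal form: (p (f (u (p (f (t)) (p (q) (t))) (u (p (q) (t)) (p (q) (t))))) (p (f (u (p (q) (t)) (p (q) (t)))) (u (p (f (t)) (p (q) (t))) (p (q) (t)))))


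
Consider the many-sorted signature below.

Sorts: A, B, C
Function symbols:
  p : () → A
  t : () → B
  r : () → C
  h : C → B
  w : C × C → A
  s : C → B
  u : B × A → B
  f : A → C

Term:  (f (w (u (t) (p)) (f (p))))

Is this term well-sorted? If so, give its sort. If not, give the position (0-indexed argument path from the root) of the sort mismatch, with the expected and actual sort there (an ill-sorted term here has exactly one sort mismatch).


ill-sorted at position [0, 0]: expected C, got B

      (t) : B
      (p) : A
    (u (t) (p)) : B
      (p) : A
    (f (p)) : C
  (w (u (t) (p)) (f (p))) : ✗ arg 0 at [0, 0] has sort B, expected C


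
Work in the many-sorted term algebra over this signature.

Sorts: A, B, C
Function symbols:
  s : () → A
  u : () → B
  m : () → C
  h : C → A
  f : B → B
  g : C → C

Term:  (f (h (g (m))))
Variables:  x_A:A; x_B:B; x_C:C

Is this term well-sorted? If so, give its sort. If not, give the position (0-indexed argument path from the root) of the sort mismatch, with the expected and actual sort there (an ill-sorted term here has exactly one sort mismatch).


ill-sorted at position [0]: expected B, got A

      (m) : C
    (g (m)) : C
  (h (g (m))) : A
(f (h (g (m)))) : ✗ arg 0 at [0] has sort A, expected B


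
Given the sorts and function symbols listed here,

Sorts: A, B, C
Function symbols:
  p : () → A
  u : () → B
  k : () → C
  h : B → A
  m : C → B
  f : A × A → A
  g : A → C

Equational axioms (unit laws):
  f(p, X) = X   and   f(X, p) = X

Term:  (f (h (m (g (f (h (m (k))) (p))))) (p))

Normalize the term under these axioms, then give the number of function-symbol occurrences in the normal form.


1. (f (h (m (g (f (h (m (k))) (p))))) (p))  →  (h (m (g (f (h (m (k))) (p)))))
2. (h (m (g (f (h (m (k))) (p)))))  →  (h (m (g (h (m (k))))))
normal form: (h (m (g (h (m (k))))))

size = 6


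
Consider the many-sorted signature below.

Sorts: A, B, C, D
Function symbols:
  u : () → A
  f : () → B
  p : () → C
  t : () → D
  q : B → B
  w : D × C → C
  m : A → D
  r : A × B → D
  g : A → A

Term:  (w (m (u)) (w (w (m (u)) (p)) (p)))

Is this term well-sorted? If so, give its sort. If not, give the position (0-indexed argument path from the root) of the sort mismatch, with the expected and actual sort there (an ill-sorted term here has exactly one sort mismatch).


ill-sorted at position [1, 0]: expected D, got C

    (u) : A
  (m (u)) : D
        (u) : A
      (m (u)) : D
      (p) : C
    (w (m (u)) (p)) : C
    (p) : C
  (w (w (m (u)) (p)) (p)) : ✗ arg 0 at [1, 0] has sort C, expected D


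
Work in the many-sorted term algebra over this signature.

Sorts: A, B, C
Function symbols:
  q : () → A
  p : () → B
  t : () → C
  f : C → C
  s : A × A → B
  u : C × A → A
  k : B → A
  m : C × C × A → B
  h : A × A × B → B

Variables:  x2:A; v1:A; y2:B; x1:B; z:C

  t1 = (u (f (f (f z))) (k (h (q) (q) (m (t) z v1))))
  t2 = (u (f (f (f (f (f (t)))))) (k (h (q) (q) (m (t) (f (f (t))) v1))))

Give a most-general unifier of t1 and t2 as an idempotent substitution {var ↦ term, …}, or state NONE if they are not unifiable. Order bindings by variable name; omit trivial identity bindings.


{z ↦ (f (f (t)))}


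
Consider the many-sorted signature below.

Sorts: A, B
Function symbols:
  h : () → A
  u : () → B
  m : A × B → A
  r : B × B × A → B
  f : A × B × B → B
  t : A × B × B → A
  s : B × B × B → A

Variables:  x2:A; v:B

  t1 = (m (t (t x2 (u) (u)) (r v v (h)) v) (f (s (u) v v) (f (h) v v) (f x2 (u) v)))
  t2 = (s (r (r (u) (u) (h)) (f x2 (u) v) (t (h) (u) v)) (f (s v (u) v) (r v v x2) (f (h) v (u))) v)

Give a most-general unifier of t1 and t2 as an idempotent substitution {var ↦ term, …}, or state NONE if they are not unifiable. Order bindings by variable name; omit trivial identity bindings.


NONE (not unifiable)

head clash or occurs-check failure — not unifiable


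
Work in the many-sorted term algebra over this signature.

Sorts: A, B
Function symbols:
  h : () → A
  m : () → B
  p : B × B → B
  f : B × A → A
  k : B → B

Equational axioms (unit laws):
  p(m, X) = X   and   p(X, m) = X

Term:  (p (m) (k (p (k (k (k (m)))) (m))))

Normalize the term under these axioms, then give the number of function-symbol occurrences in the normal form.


size = 5

1. (p (m) (k (p (k (k (k (m)))) (m))))  →  (k (p (k (k (k (m)))) (m)))
2. (k (p (k (k (k (m)))) (m)))  →  (k (k (k (k (m)))))
normal form: (k (k (k (k (m)))))


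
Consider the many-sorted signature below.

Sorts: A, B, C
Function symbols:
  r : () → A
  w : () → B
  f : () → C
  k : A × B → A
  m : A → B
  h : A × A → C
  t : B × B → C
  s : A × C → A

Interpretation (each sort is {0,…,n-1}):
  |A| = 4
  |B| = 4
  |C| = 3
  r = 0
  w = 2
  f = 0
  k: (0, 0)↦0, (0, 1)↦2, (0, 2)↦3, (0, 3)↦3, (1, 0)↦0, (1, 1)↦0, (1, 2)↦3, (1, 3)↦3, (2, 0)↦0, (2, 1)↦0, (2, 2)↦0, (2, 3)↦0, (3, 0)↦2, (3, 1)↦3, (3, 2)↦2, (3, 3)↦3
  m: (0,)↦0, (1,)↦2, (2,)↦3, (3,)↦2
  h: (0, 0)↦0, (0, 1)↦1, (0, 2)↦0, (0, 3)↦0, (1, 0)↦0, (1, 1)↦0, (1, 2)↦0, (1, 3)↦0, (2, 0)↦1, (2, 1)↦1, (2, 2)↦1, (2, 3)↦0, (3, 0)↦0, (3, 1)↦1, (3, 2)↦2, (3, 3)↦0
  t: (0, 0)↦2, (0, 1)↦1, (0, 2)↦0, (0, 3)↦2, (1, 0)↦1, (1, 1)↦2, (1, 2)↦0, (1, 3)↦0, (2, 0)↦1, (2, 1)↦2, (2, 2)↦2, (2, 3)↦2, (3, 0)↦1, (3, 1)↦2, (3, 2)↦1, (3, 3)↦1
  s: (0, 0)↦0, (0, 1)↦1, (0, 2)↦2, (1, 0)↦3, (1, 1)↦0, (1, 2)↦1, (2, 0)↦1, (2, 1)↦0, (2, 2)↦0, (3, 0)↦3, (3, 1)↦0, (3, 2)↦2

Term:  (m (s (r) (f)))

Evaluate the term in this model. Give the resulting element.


value = 0

  r = 0
  f = 0
  (s (r) (f)) = s(0, 0) = 0
  (m (s (r) (f))) = m(0,) = 0


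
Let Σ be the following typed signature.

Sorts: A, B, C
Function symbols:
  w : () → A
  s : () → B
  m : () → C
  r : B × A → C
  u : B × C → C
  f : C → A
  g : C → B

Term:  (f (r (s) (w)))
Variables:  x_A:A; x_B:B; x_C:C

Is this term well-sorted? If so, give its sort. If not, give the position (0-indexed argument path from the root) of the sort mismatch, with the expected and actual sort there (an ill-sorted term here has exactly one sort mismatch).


well-sorted; sort = A

    (s) : B
    (w) : A
  (r (s) (w)) : C
(f (r (s) (w))) : A


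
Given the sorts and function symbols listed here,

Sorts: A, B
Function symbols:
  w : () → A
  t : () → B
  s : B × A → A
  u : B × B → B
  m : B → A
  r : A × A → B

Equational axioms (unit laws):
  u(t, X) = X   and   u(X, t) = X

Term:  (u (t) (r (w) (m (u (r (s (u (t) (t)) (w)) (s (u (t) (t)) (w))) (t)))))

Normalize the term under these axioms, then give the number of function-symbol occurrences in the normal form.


1. (u (t) (r (w) (m (u (r (s (u (t) (t)) (w)) (s (u (t) (t)) (w))) (t)))))  →  (r (w) (m (u (r (s (u (t) (t)) (w)) (s (u (t) (t)) (w))) (t))))
2. (r (w) (m (u (r (s (u (t) (t)) (w)) (s (u (t) (t)) (w))) (t))))  →  (r (w) (m (r (s (u (t) (t)) (w)) (s (u (t) (t)) (w)))))
3. (r (w) (m (r (s (u (t) (t)) (w)) (s (u (t) (t)) (w)))))  →  (r (w) (m (r (s (t) (w)) (s (u (t) (t)) (w)))))
4. (r (w) (m (r (s (t) (w)) (s (u (t) (t)) (w)))))  →  (r (w) (m (r (s (t) (w)) (s (t) (w)))))
normal form: (r (w) (m (r (s (t) (w)) (s (t) (w)))))

size = 10


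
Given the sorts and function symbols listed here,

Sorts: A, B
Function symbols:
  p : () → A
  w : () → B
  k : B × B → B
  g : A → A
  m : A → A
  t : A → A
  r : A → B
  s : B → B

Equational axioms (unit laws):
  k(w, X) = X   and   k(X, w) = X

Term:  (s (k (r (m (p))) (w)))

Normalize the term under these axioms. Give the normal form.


normal form = (s (r (m (p))))

1. (s (k (r (m (p))) (w)))  →  (s (r (m (p))))


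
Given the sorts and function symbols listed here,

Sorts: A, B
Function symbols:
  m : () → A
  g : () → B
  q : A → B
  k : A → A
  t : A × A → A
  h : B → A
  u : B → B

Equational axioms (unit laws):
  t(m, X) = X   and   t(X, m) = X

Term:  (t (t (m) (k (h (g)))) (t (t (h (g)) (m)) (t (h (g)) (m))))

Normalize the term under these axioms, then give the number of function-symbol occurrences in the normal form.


size = 9

1. (t (t (m) (k (h (g)))) (t (t (h (g)) (m)) (t (h (g)) (m))))  →  (t (k (h (g))) (t (t (h (g)) (m)) (t (h (g)) (m))))
2. (t (k (h (g))) (t (t (h (g)) (m)) (t (h (g)) (m))))  →  (t (k (h (g))) (t (h (g)) (t (h (g)) (m))))
3. (t (k (h (g))) (t (h (g)) (t (h (g)) (m))))  →  (t (k (h (g))) (t (h (g)) (h (g))))
normal form: (t (k (h (g))) (t (h (g)) (h (g))))


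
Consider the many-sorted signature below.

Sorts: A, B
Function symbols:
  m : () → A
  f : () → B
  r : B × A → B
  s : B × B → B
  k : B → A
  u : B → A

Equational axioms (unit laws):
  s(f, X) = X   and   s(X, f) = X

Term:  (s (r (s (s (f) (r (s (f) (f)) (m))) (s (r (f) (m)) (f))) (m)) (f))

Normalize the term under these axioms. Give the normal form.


normal form = (r (s (r (f) (m)) (r (f) (m))) (m))

1. (s (r (s (s (f) (r (s (f) (f)) (m))) (s (r (f) (m)) (f))) (m)) (f))  →  (r (s (s (f) (r (s (f) (f)) (m))) (s (r (f) (m)) (f))) (m))
2. (r (s (s (f) (r (s (f) (f)) (m))) (s (r (f) (m)) (f))) (m))  →  (r (s (r (s (f) (f)) (m)) (s (r (f) (m)) (f))) (m))
3. (r (s (r (s (f) (f)) (m)) (s (r (f) (m)) (f))) (m))  →  (r (s (r (f) (m)) (s (r (f) (m)) (f))) (m))
4. (r (s (r (f) (m)) (s (r (f) (m)) (f))) (m))  →  (r (s (r (f) (m)) (r (f) (m))) (m))


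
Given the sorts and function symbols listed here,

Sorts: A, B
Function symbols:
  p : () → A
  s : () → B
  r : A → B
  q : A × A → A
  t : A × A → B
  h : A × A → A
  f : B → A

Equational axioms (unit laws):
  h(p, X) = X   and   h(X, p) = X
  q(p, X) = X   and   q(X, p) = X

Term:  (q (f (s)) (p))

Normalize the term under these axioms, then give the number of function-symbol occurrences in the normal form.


1. (q (f (s)) (p))  →  (f (s))
normal form: (f (s))

size = 2


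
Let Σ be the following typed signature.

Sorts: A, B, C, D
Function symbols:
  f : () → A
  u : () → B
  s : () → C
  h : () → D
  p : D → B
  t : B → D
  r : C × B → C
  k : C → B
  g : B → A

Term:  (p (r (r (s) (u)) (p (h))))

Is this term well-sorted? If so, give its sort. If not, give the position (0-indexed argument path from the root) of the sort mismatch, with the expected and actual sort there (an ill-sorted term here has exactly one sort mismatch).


      (s) : C
      (u) : B
    (r (s) (u)) : C
      (h) : D
    (p (h)) : B
  (r (r (s) (u)) (p (h))) : C
(p (r (r (s) (u)) (p (h)))) : ✗ arg 0 at [0] has sort C, expected D

ill-sorted at position [0]: expected D, got C
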